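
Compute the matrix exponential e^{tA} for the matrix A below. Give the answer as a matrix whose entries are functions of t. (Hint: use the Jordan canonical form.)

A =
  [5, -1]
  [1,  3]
e^{tA} =
  [t*exp(4*t) + exp(4*t), -t*exp(4*t)]
  [t*exp(4*t), -t*exp(4*t) + exp(4*t)]

Strategy: write A = P · J · P⁻¹ where J is a Jordan canonical form, so e^{tA} = P · e^{tJ} · P⁻¹, and e^{tJ} can be computed block-by-block.

A has Jordan form
J =
  [4, 1]
  [0, 4]
(up to reordering of blocks).

Per-block formulas:
  For a 2×2 Jordan block J_2(4): exp(t · J_2(4)) = e^(4t)·(I + t·N), where N is the 2×2 nilpotent shift.

After assembling e^{tJ} and conjugating by P, we get:

e^{tA} =
  [t*exp(4*t) + exp(4*t), -t*exp(4*t)]
  [t*exp(4*t), -t*exp(4*t) + exp(4*t)]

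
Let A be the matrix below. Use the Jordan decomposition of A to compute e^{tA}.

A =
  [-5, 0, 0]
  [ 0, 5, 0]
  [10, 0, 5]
e^{tA} =
  [exp(-5*t), 0, 0]
  [0, exp(5*t), 0]
  [exp(5*t) - exp(-5*t), 0, exp(5*t)]

Strategy: write A = P · J · P⁻¹ where J is a Jordan canonical form, so e^{tA} = P · e^{tJ} · P⁻¹, and e^{tJ} can be computed block-by-block.

A has Jordan form
J =
  [-5, 0, 0]
  [ 0, 5, 0]
  [ 0, 0, 5]
(up to reordering of blocks).

Per-block formulas:
  For a 1×1 block at λ = 5: exp(t · [5]) = [e^(5t)].
  For a 1×1 block at λ = -5: exp(t · [-5]) = [e^(-5t)].

After assembling e^{tJ} and conjugating by P, we get:

e^{tA} =
  [exp(-5*t), 0, 0]
  [0, exp(5*t), 0]
  [exp(5*t) - exp(-5*t), 0, exp(5*t)]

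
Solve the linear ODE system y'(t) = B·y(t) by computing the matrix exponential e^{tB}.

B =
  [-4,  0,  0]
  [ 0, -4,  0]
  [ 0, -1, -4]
e^{tB} =
  [exp(-4*t), 0, 0]
  [0, exp(-4*t), 0]
  [0, -t*exp(-4*t), exp(-4*t)]

Strategy: write B = P · J · P⁻¹ where J is a Jordan canonical form, so e^{tB} = P · e^{tJ} · P⁻¹, and e^{tJ} can be computed block-by-block.

B has Jordan form
J =
  [-4,  1,  0]
  [ 0, -4,  0]
  [ 0,  0, -4]
(up to reordering of blocks).

Per-block formulas:
  For a 2×2 Jordan block J_2(-4): exp(t · J_2(-4)) = e^(-4t)·(I + t·N), where N is the 2×2 nilpotent shift.
  For a 1×1 block at λ = -4: exp(t · [-4]) = [e^(-4t)].

After assembling e^{tJ} and conjugating by P, we get:

e^{tB} =
  [exp(-4*t), 0, 0]
  [0, exp(-4*t), 0]
  [0, -t*exp(-4*t), exp(-4*t)]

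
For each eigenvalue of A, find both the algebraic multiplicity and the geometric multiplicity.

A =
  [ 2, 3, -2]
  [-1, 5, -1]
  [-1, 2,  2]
λ = 3: alg = 3, geom = 1

Step 1 — factor the characteristic polynomial to read off the algebraic multiplicities:
  χ_A(x) = (x - 3)^3

Step 2 — compute geometric multiplicities via the rank-nullity identity g(λ) = n − rank(A − λI):
  rank(A − (3)·I) = 2, so dim ker(A − (3)·I) = n − 2 = 1

Summary:
  λ = 3: algebraic multiplicity = 3, geometric multiplicity = 1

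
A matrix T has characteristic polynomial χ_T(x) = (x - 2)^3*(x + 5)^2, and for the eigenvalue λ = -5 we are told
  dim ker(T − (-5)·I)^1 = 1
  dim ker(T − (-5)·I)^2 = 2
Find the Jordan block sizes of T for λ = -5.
Block sizes for λ = -5: [2]

From the dimensions of kernels of powers, the number of Jordan blocks of size at least j is d_j − d_{j−1} where d_j = dim ker(N^j) (with d_0 = 0). Computing the differences gives [1, 1].
The number of blocks of size exactly k is (#blocks of size ≥ k) − (#blocks of size ≥ k + 1), so the partition is: 1 block(s) of size 2.
In nonincreasing order the block sizes are [2].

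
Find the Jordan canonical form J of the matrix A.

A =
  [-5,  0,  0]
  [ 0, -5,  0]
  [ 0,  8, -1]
J_1(-5) ⊕ J_1(-5) ⊕ J_1(-1)

The characteristic polynomial is
  det(x·I − A) = x^3 + 11*x^2 + 35*x + 25 = (x + 1)*(x + 5)^2

Eigenvalues and multiplicities (the geometric multiplicity of λ is n − rank(A − λI), which equals the number of Jordan blocks for λ):
  λ = -5: algebraic multiplicity = 2, geometric multiplicity = 2
  λ = -1: algebraic multiplicity = 1, geometric multiplicity = 1

Determining the block sizes for each eigenvalue:
  λ = -5: gm = am = 2, so every block has size 1 → block sizes [1, 1]
  λ = -1: one block (gm = 1), so the single block has size am = 1 → block sizes [1]

Assembling the blocks gives a Jordan form
J =
  [-5,  0,  0]
  [ 0, -5,  0]
  [ 0,  0, -1]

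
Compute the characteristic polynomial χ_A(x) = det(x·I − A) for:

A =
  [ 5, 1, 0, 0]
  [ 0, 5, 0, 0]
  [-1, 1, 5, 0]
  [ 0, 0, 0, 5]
x^4 - 20*x^3 + 150*x^2 - 500*x + 625

Expanding det(x·I − A) (e.g. by cofactor expansion or by noting that A is similar to its Jordan form J, which has the same characteristic polynomial as A) gives
  χ_A(x) = x^4 - 20*x^3 + 150*x^2 - 500*x + 625
which factors as (x - 5)^4. The eigenvalues (with algebraic multiplicities) are λ = 5 with multiplicity 4.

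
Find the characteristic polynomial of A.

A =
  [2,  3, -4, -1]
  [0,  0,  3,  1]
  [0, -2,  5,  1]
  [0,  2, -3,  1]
x^4 - 8*x^3 + 24*x^2 - 32*x + 16

Expanding det(x·I − A) (e.g. by cofactor expansion or by noting that A is similar to its Jordan form J, which has the same characteristic polynomial as A) gives
  χ_A(x) = x^4 - 8*x^3 + 24*x^2 - 32*x + 16
which factors as (x - 2)^4. The eigenvalues (with algebraic multiplicities) are λ = 2 with multiplicity 4.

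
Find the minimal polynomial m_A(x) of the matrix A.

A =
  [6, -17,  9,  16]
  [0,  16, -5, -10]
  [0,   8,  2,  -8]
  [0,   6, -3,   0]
x^3 - 18*x^2 + 108*x - 216

The characteristic polynomial is χ_A(x) = (x - 6)^4, so the eigenvalues are known. The minimal polynomial is
  m_A(x) = Π_λ (x − λ)^{k_λ}
where k_λ is the size of the *largest* Jordan block for λ (equivalently, the smallest k with (A − λI)^k v = 0 for every generalised eigenvector v of λ).

  λ = 6: largest Jordan block has size 3, contributing (x − 6)^3

So m_A(x) = (x - 6)^3 = x^3 - 18*x^2 + 108*x - 216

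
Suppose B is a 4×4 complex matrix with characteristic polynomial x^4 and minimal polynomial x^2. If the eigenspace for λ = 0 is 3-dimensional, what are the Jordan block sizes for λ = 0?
Block sizes for λ = 0: [2, 1, 1]

Step 1 — from the characteristic polynomial, algebraic multiplicity of λ = 0 is 4. From dim ker(B − (0)·I) = 3, there are exactly 3 Jordan blocks for λ = 0.
Step 2 — from the minimal polynomial, the factor (x − 0)^2 tells us the largest block for λ = 0 has size 2.
Step 3 — with total size 4, 3 blocks, and largest block 2, the block sizes (in nonincreasing order) are [2, 1, 1].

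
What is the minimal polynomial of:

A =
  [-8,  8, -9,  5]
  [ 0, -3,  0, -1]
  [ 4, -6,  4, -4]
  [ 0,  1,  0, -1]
x^3 + 6*x^2 + 12*x + 8

The characteristic polynomial is χ_A(x) = (x + 2)^4, so the eigenvalues are known. The minimal polynomial is
  m_A(x) = Π_λ (x − λ)^{k_λ}
where k_λ is the size of the *largest* Jordan block for λ (equivalently, the smallest k with (A − λI)^k v = 0 for every generalised eigenvector v of λ).

  λ = -2: largest Jordan block has size 3, contributing (x + 2)^3

So m_A(x) = (x + 2)^3 = x^3 + 6*x^2 + 12*x + 8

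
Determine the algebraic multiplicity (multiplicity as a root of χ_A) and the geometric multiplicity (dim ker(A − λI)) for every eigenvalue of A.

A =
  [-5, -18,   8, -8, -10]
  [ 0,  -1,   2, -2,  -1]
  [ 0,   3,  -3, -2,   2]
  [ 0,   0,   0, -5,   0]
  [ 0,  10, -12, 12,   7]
λ = -5: alg = 2, geom = 2; λ = 1: alg = 3, geom = 1

Step 1 — factor the characteristic polynomial to read off the algebraic multiplicities:
  χ_A(x) = (x - 1)^3*(x + 5)^2

Step 2 — compute geometric multiplicities via the rank-nullity identity g(λ) = n − rank(A − λI):
  rank(A − (-5)·I) = 3, so dim ker(A − (-5)·I) = n − 3 = 2
  rank(A − (1)·I) = 4, so dim ker(A − (1)·I) = n − 4 = 1

Summary:
  λ = -5: algebraic multiplicity = 2, geometric multiplicity = 2
  λ = 1: algebraic multiplicity = 3, geometric multiplicity = 1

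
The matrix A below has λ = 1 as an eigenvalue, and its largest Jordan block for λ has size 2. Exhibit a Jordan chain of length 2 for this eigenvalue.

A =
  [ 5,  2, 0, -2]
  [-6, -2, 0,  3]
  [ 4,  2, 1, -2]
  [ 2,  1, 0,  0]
A Jordan chain for λ = 1 of length 2:
v_1 = (4, -6, 4, 2)ᵀ
v_2 = (1, 0, 0, 0)ᵀ

Let N = A − (1)·I. We want v_2 with N^2 v_2 = 0 but N^1 v_2 ≠ 0; then v_{j-1} := N · v_j for j = 2, …, 2.

Pick v_2 = (1, 0, 0, 0)ᵀ.
Then v_1 = N · v_2 = (4, -6, 4, 2)ᵀ.

Sanity check: (A − (1)·I) v_1 = (0, 0, 0, 0)ᵀ = 0. ✓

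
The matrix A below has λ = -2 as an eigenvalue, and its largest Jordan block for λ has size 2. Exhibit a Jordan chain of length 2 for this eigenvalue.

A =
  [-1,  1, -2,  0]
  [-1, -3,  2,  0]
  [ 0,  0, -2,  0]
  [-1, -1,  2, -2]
A Jordan chain for λ = -2 of length 2:
v_1 = (1, -1, 0, -1)ᵀ
v_2 = (1, 0, 0, 0)ᵀ

Let N = A − (-2)·I. We want v_2 with N^2 v_2 = 0 but N^1 v_2 ≠ 0; then v_{j-1} := N · v_j for j = 2, …, 2.

Pick v_2 = (1, 0, 0, 0)ᵀ.
Then v_1 = N · v_2 = (1, -1, 0, -1)ᵀ.

Sanity check: (A − (-2)·I) v_1 = (0, 0, 0, 0)ᵀ = 0. ✓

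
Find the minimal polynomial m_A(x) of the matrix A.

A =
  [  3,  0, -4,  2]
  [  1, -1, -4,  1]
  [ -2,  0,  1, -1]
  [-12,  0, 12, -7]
x^2 + 2*x + 1

The characteristic polynomial is χ_A(x) = (x + 1)^4, so the eigenvalues are known. The minimal polynomial is
  m_A(x) = Π_λ (x − λ)^{k_λ}
where k_λ is the size of the *largest* Jordan block for λ (equivalently, the smallest k with (A − λI)^k v = 0 for every generalised eigenvector v of λ).

  λ = -1: largest Jordan block has size 2, contributing (x + 1)^2

So m_A(x) = (x + 1)^2 = x^2 + 2*x + 1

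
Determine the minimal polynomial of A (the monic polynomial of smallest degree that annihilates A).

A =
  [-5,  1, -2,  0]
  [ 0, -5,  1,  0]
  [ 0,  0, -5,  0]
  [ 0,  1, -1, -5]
x^3 + 15*x^2 + 75*x + 125

The characteristic polynomial is χ_A(x) = (x + 5)^4, so the eigenvalues are known. The minimal polynomial is
  m_A(x) = Π_λ (x − λ)^{k_λ}
where k_λ is the size of the *largest* Jordan block for λ (equivalently, the smallest k with (A − λI)^k v = 0 for every generalised eigenvector v of λ).

  λ = -5: largest Jordan block has size 3, contributing (x + 5)^3

So m_A(x) = (x + 5)^3 = x^3 + 15*x^2 + 75*x + 125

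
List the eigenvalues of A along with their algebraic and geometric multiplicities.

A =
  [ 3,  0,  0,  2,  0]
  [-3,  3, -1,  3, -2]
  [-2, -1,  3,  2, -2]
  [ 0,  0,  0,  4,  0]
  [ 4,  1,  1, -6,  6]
λ = 3: alg = 1, geom = 1; λ = 4: alg = 4, geom = 2

Step 1 — factor the characteristic polynomial to read off the algebraic multiplicities:
  χ_A(x) = (x - 4)^4*(x - 3)

Step 2 — compute geometric multiplicities via the rank-nullity identity g(λ) = n − rank(A − λI):
  rank(A − (3)·I) = 4, so dim ker(A − (3)·I) = n − 4 = 1
  rank(A − (4)·I) = 3, so dim ker(A − (4)·I) = n − 3 = 2

Summary:
  λ = 3: algebraic multiplicity = 1, geometric multiplicity = 1
  λ = 4: algebraic multiplicity = 4, geometric multiplicity = 2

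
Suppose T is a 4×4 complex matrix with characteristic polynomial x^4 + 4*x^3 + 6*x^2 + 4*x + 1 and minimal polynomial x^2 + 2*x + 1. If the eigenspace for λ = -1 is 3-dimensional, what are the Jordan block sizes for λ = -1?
Block sizes for λ = -1: [2, 1, 1]

Step 1 — from the characteristic polynomial, algebraic multiplicity of λ = -1 is 4. From dim ker(T − (-1)·I) = 3, there are exactly 3 Jordan blocks for λ = -1.
Step 2 — from the minimal polynomial, the factor (x + 1)^2 tells us the largest block for λ = -1 has size 2.
Step 3 — with total size 4, 3 blocks, and largest block 2, the block sizes (in nonincreasing order) are [2, 1, 1].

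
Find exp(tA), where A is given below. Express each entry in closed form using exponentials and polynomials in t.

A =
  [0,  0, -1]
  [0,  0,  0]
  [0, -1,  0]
e^{tA} =
  [1, t^2/2, -t]
  [0, 1, 0]
  [0, -t, 1]

Strategy: write A = P · J · P⁻¹ where J is a Jordan canonical form, so e^{tA} = P · e^{tJ} · P⁻¹, and e^{tJ} can be computed block-by-block.

A has Jordan form
J =
  [0, 1, 0]
  [0, 0, 1]
  [0, 0, 0]
(up to reordering of blocks).

Per-block formulas:
  For a 3×3 Jordan block J_3(0): exp(t · J_3(0)) = e^(0t)·(I + t·N + (t^2/2)·N^2), where N is the 3×3 nilpotent shift.

After assembling e^{tJ} and conjugating by P, we get:

e^{tA} =
  [1, t^2/2, -t]
  [0, 1, 0]
  [0, -t, 1]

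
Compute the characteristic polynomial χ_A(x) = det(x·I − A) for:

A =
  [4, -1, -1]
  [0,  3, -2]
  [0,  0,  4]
x^3 - 11*x^2 + 40*x - 48

Expanding det(x·I − A) (e.g. by cofactor expansion or by noting that A is similar to its Jordan form J, which has the same characteristic polynomial as A) gives
  χ_A(x) = x^3 - 11*x^2 + 40*x - 48
which factors as (x - 4)^2*(x - 3). The eigenvalues (with algebraic multiplicities) are λ = 3 with multiplicity 1, λ = 4 with multiplicity 2.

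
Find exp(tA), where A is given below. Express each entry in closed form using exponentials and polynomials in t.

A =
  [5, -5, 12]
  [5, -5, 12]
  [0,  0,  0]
e^{tA} =
  [5*t + 1, -5*t, 12*t]
  [5*t, 1 - 5*t, 12*t]
  [0, 0, 1]

Strategy: write A = P · J · P⁻¹ where J is a Jordan canonical form, so e^{tA} = P · e^{tJ} · P⁻¹, and e^{tJ} can be computed block-by-block.

A has Jordan form
J =
  [0, 1, 0]
  [0, 0, 0]
  [0, 0, 0]
(up to reordering of blocks).

Per-block formulas:
  For a 2×2 Jordan block J_2(0): exp(t · J_2(0)) = e^(0t)·(I + t·N), where N is the 2×2 nilpotent shift.
  For a 1×1 block at λ = 0: exp(t · [0]) = [e^(0t)].

After assembling e^{tJ} and conjugating by P, we get:

e^{tA} =
  [5*t + 1, -5*t, 12*t]
  [5*t, 1 - 5*t, 12*t]
  [0, 0, 1]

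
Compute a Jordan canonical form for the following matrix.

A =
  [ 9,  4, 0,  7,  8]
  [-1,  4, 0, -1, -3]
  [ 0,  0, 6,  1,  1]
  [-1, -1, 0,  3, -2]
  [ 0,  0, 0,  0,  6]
J_2(5) ⊕ J_3(6)

The characteristic polynomial is
  det(x·I − A) = x^5 - 28*x^4 + 313*x^3 - 1746*x^2 + 4860*x - 5400 = (x - 6)^3*(x - 5)^2

Eigenvalues and multiplicities (the geometric multiplicity of λ is n − rank(A − λI), which equals the number of Jordan blocks for λ):
  λ = 5: algebraic multiplicity = 2, geometric multiplicity = 1
  λ = 6: algebraic multiplicity = 3, geometric multiplicity = 1

Determining the block sizes for each eigenvalue:
  λ = 5: one block (gm = 1), so the single block has size am = 2 → block sizes [2]
  λ = 6: one block (gm = 1), so the single block has size am = 3 → block sizes [3]

Assembling the blocks gives a Jordan form
J =
  [5, 1, 0, 0, 0]
  [0, 5, 0, 0, 0]
  [0, 0, 6, 1, 0]
  [0, 0, 0, 6, 1]
  [0, 0, 0, 0, 6]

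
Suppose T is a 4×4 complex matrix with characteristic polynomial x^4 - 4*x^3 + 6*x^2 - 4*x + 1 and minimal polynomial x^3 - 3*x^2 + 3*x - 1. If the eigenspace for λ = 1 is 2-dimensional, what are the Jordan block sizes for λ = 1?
Block sizes for λ = 1: [3, 1]

Step 1 — from the characteristic polynomial, algebraic multiplicity of λ = 1 is 4. From dim ker(T − (1)·I) = 2, there are exactly 2 Jordan blocks for λ = 1.
Step 2 — from the minimal polynomial, the factor (x − 1)^3 tells us the largest block for λ = 1 has size 3.
Step 3 — with total size 4, 2 blocks, and largest block 3, the block sizes (in nonincreasing order) are [3, 1].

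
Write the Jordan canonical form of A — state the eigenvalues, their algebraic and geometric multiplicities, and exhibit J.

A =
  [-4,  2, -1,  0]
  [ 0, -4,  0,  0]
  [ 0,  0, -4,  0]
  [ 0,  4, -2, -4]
J_2(-4) ⊕ J_1(-4) ⊕ J_1(-4)

The characteristic polynomial is
  det(x·I − A) = x^4 + 16*x^3 + 96*x^2 + 256*x + 256 = (x + 4)^4

Eigenvalues and multiplicities (the geometric multiplicity of λ is n − rank(A − λI), which equals the number of Jordan blocks for λ):
  λ = -4: algebraic multiplicity = 4, geometric multiplicity = 3

Determining the block sizes for each eigenvalue:
  λ = -4: 3 blocks summing to 4 forces exactly one block of size 2 and the rest size 1 → block sizes [2, 1, 1]

Assembling the blocks gives a Jordan form
J =
  [-4,  1,  0,  0]
  [ 0, -4,  0,  0]
  [ 0,  0, -4,  0]
  [ 0,  0,  0, -4]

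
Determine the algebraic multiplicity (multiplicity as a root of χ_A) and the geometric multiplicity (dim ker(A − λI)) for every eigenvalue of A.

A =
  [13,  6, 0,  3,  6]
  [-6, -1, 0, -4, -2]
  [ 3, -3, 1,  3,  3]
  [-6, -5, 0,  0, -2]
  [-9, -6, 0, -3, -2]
λ = 1: alg = 3, geom = 2; λ = 4: alg = 2, geom = 2

Step 1 — factor the characteristic polynomial to read off the algebraic multiplicities:
  χ_A(x) = (x - 4)^2*(x - 1)^3

Step 2 — compute geometric multiplicities via the rank-nullity identity g(λ) = n − rank(A − λI):
  rank(A − (1)·I) = 3, so dim ker(A − (1)·I) = n − 3 = 2
  rank(A − (4)·I) = 3, so dim ker(A − (4)·I) = n − 3 = 2

Summary:
  λ = 1: algebraic multiplicity = 3, geometric multiplicity = 2
  λ = 4: algebraic multiplicity = 2, geometric multiplicity = 2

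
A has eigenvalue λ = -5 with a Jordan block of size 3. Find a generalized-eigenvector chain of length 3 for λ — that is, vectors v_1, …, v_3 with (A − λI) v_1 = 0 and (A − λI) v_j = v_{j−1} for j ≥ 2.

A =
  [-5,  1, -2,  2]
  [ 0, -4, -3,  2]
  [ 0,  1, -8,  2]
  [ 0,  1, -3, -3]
A Jordan chain for λ = -5 of length 3:
v_1 = (1, 0, 0, 0)ᵀ
v_2 = (1, 1, 1, 1)ᵀ
v_3 = (0, 1, 0, 0)ᵀ

Let N = A − (-5)·I. We want v_3 with N^3 v_3 = 0 but N^2 v_3 ≠ 0; then v_{j-1} := N · v_j for j = 3, …, 2.

Pick v_3 = (0, 1, 0, 0)ᵀ.
Then v_2 = N · v_3 = (1, 1, 1, 1)ᵀ.
Then v_1 = N · v_2 = (1, 0, 0, 0)ᵀ.

Sanity check: (A − (-5)·I) v_1 = (0, 0, 0, 0)ᵀ = 0. ✓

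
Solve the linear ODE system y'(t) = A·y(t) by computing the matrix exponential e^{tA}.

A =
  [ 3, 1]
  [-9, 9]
e^{tA} =
  [-3*t*exp(6*t) + exp(6*t), t*exp(6*t)]
  [-9*t*exp(6*t), 3*t*exp(6*t) + exp(6*t)]

Strategy: write A = P · J · P⁻¹ where J is a Jordan canonical form, so e^{tA} = P · e^{tJ} · P⁻¹, and e^{tJ} can be computed block-by-block.

A has Jordan form
J =
  [6, 1]
  [0, 6]
(up to reordering of blocks).

Per-block formulas:
  For a 2×2 Jordan block J_2(6): exp(t · J_2(6)) = e^(6t)·(I + t·N), where N is the 2×2 nilpotent shift.

After assembling e^{tJ} and conjugating by P, we get:

e^{tA} =
  [-3*t*exp(6*t) + exp(6*t), t*exp(6*t)]
  [-9*t*exp(6*t), 3*t*exp(6*t) + exp(6*t)]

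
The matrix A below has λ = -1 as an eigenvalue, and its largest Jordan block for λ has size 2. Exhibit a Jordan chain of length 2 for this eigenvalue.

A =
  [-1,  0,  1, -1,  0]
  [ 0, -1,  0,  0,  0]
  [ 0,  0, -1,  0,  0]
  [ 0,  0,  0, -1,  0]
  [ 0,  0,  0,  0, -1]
A Jordan chain for λ = -1 of length 2:
v_1 = (1, 0, 0, 0, 0)ᵀ
v_2 = (0, 0, 1, 0, 0)ᵀ

Let N = A − (-1)·I. We want v_2 with N^2 v_2 = 0 but N^1 v_2 ≠ 0; then v_{j-1} := N · v_j for j = 2, …, 2.

Pick v_2 = (0, 0, 1, 0, 0)ᵀ.
Then v_1 = N · v_2 = (1, 0, 0, 0, 0)ᵀ.

Sanity check: (A − (-1)·I) v_1 = (0, 0, 0, 0, 0)ᵀ = 0. ✓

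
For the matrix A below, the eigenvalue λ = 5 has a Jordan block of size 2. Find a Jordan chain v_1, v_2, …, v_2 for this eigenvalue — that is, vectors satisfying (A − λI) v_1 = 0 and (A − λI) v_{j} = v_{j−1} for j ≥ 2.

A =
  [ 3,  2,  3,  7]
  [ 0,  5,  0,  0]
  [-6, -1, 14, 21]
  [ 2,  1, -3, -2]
A Jordan chain for λ = 5 of length 2:
v_1 = (-2, 0, -6, 2)ᵀ
v_2 = (1, 0, 0, 0)ᵀ

Let N = A − (5)·I. We want v_2 with N^2 v_2 = 0 but N^1 v_2 ≠ 0; then v_{j-1} := N · v_j for j = 2, …, 2.

Pick v_2 = (1, 0, 0, 0)ᵀ.
Then v_1 = N · v_2 = (-2, 0, -6, 2)ᵀ.

Sanity check: (A − (5)·I) v_1 = (0, 0, 0, 0)ᵀ = 0. ✓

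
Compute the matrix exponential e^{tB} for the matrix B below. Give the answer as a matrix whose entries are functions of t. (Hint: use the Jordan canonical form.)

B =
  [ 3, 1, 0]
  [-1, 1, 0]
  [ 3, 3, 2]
e^{tB} =
  [t*exp(2*t) + exp(2*t), t*exp(2*t), 0]
  [-t*exp(2*t), -t*exp(2*t) + exp(2*t), 0]
  [3*t*exp(2*t), 3*t*exp(2*t), exp(2*t)]

Strategy: write B = P · J · P⁻¹ where J is a Jordan canonical form, so e^{tB} = P · e^{tJ} · P⁻¹, and e^{tJ} can be computed block-by-block.

B has Jordan form
J =
  [2, 1, 0]
  [0, 2, 0]
  [0, 0, 2]
(up to reordering of blocks).

Per-block formulas:
  For a 1×1 block at λ = 2: exp(t · [2]) = [e^(2t)].
  For a 2×2 Jordan block J_2(2): exp(t · J_2(2)) = e^(2t)·(I + t·N), where N is the 2×2 nilpotent shift.

After assembling e^{tJ} and conjugating by P, we get:

e^{tB} =
  [t*exp(2*t) + exp(2*t), t*exp(2*t), 0]
  [-t*exp(2*t), -t*exp(2*t) + exp(2*t), 0]
  [3*t*exp(2*t), 3*t*exp(2*t), exp(2*t)]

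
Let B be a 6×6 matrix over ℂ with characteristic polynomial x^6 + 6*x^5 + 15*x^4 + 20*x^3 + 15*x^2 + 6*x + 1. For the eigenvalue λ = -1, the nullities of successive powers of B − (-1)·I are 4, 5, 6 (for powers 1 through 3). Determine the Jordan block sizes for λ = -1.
Block sizes for λ = -1: [3, 1, 1, 1]

From the dimensions of kernels of powers, the number of Jordan blocks of size at least j is d_j − d_{j−1} where d_j = dim ker(N^j) (with d_0 = 0). Computing the differences gives [4, 1, 1].
The number of blocks of size exactly k is (#blocks of size ≥ k) − (#blocks of size ≥ k + 1), so the partition is: 3 block(s) of size 1, 1 block(s) of size 3.
In nonincreasing order the block sizes are [3, 1, 1, 1].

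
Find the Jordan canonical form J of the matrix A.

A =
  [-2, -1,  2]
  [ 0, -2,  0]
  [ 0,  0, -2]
J_2(-2) ⊕ J_1(-2)

The characteristic polynomial is
  det(x·I − A) = x^3 + 6*x^2 + 12*x + 8 = (x + 2)^3

Eigenvalues and multiplicities (the geometric multiplicity of λ is n − rank(A − λI), which equals the number of Jordan blocks for λ):
  λ = -2: algebraic multiplicity = 3, geometric multiplicity = 2

Determining the block sizes for each eigenvalue:
  λ = -2: 2 blocks summing to 3 forces exactly one block of size 2 and the rest size 1 → block sizes [2, 1]

Assembling the blocks gives a Jordan form
J =
  [-2,  1,  0]
  [ 0, -2,  0]
  [ 0,  0, -2]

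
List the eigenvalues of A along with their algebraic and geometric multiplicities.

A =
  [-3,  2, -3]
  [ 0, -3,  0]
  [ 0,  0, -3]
λ = -3: alg = 3, geom = 2

Step 1 — factor the characteristic polynomial to read off the algebraic multiplicities:
  χ_A(x) = (x + 3)^3

Step 2 — compute geometric multiplicities via the rank-nullity identity g(λ) = n − rank(A − λI):
  rank(A − (-3)·I) = 1, so dim ker(A − (-3)·I) = n − 1 = 2

Summary:
  λ = -3: algebraic multiplicity = 3, geometric multiplicity = 2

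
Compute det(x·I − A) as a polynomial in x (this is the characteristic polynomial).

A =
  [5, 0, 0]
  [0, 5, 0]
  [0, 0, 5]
x^3 - 15*x^2 + 75*x - 125

Expanding det(x·I − A) (e.g. by cofactor expansion or by noting that A is similar to its Jordan form J, which has the same characteristic polynomial as A) gives
  χ_A(x) = x^3 - 15*x^2 + 75*x - 125
which factors as (x - 5)^3. The eigenvalues (with algebraic multiplicities) are λ = 5 with multiplicity 3.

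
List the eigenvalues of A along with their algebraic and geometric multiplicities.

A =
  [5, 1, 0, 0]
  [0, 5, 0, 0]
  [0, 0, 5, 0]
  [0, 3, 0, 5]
λ = 5: alg = 4, geom = 3

Step 1 — factor the characteristic polynomial to read off the algebraic multiplicities:
  χ_A(x) = (x - 5)^4

Step 2 — compute geometric multiplicities via the rank-nullity identity g(λ) = n − rank(A − λI):
  rank(A − (5)·I) = 1, so dim ker(A − (5)·I) = n − 1 = 3

Summary:
  λ = 5: algebraic multiplicity = 4, geometric multiplicity = 3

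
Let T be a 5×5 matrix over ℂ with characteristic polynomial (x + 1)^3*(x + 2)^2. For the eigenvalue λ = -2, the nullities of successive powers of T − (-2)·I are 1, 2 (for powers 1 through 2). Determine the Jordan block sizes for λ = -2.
Block sizes for λ = -2: [2]

From the dimensions of kernels of powers, the number of Jordan blocks of size at least j is d_j − d_{j−1} where d_j = dim ker(N^j) (with d_0 = 0). Computing the differences gives [1, 1].
The number of blocks of size exactly k is (#blocks of size ≥ k) − (#blocks of size ≥ k + 1), so the partition is: 1 block(s) of size 2.
In nonincreasing order the block sizes are [2].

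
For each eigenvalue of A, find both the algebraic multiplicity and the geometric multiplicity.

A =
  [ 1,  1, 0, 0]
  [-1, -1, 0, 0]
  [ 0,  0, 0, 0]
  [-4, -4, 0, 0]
λ = 0: alg = 4, geom = 3

Step 1 — factor the characteristic polynomial to read off the algebraic multiplicities:
  χ_A(x) = x^4

Step 2 — compute geometric multiplicities via the rank-nullity identity g(λ) = n − rank(A − λI):
  rank(A − (0)·I) = 1, so dim ker(A − (0)·I) = n − 1 = 3

Summary:
  λ = 0: algebraic multiplicity = 4, geometric multiplicity = 3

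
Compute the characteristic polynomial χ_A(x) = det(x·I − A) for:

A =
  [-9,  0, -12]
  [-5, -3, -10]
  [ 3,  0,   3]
x^3 + 9*x^2 + 27*x + 27

Expanding det(x·I − A) (e.g. by cofactor expansion or by noting that A is similar to its Jordan form J, which has the same characteristic polynomial as A) gives
  χ_A(x) = x^3 + 9*x^2 + 27*x + 27
which factors as (x + 3)^3. The eigenvalues (with algebraic multiplicities) are λ = -3 with multiplicity 3.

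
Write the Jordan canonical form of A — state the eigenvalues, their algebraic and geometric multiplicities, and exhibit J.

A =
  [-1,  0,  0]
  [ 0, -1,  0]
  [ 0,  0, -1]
J_1(-1) ⊕ J_1(-1) ⊕ J_1(-1)

The characteristic polynomial is
  det(x·I − A) = x^3 + 3*x^2 + 3*x + 1 = (x + 1)^3

Eigenvalues and multiplicities (the geometric multiplicity of λ is n − rank(A − λI), which equals the number of Jordan blocks for λ):
  λ = -1: algebraic multiplicity = 3, geometric multiplicity = 3

Determining the block sizes for each eigenvalue:
  λ = -1: gm = am = 3, so every block has size 1 → block sizes [1, 1, 1]

Assembling the blocks gives a Jordan form
J =
  [-1,  0,  0]
  [ 0, -1,  0]
  [ 0,  0, -1]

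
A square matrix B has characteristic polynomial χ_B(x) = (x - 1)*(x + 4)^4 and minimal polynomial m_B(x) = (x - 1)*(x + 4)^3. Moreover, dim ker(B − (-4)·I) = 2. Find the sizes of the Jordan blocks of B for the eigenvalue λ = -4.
Block sizes for λ = -4: [3, 1]

Step 1 — from the characteristic polynomial, algebraic multiplicity of λ = -4 is 4. From dim ker(B − (-4)·I) = 2, there are exactly 2 Jordan blocks for λ = -4.
Step 2 — from the minimal polynomial, the factor (x + 4)^3 tells us the largest block for λ = -4 has size 3.
Step 3 — with total size 4, 2 blocks, and largest block 3, the block sizes (in nonincreasing order) are [3, 1].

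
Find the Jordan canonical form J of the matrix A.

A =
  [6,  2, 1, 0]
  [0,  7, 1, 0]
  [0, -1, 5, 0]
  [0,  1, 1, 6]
J_3(6) ⊕ J_1(6)

The characteristic polynomial is
  det(x·I − A) = x^4 - 24*x^3 + 216*x^2 - 864*x + 1296 = (x - 6)^4

Eigenvalues and multiplicities (the geometric multiplicity of λ is n − rank(A − λI), which equals the number of Jordan blocks for λ):
  λ = 6: algebraic multiplicity = 4, geometric multiplicity = 2

Determining the block sizes for each eigenvalue:
  λ = 6: with am = 4 and gm = 2, the partition is not yet determined (e.g. several partitions of 4 into 2 parts exist). Let N = A − (6)·I. Computing rank(N^1) = 2, rank(N^2) = 1, rank(N^3) = 0; the number of blocks of size ≥ j is rank(N^{j−1}) − rank(N^j), giving [2, 1, 1]. So we have 1 block(s) of size 3, 1 block(s) of size 1 → block sizes [3, 1]

Assembling the blocks gives a Jordan form
J =
  [6, 1, 0, 0]
  [0, 6, 1, 0]
  [0, 0, 6, 0]
  [0, 0, 0, 6]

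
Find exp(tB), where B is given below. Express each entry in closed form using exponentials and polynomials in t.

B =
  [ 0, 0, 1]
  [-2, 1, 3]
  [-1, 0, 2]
e^{tB} =
  [-t*exp(t) + exp(t), 0, t*exp(t)]
  [-t^2*exp(t)/2 - 2*t*exp(t), exp(t), t^2*exp(t)/2 + 3*t*exp(t)]
  [-t*exp(t), 0, t*exp(t) + exp(t)]

Strategy: write B = P · J · P⁻¹ where J is a Jordan canonical form, so e^{tB} = P · e^{tJ} · P⁻¹, and e^{tJ} can be computed block-by-block.

B has Jordan form
J =
  [1, 1, 0]
  [0, 1, 1]
  [0, 0, 1]
(up to reordering of blocks).

Per-block formulas:
  For a 3×3 Jordan block J_3(1): exp(t · J_3(1)) = e^(1t)·(I + t·N + (t^2/2)·N^2), where N is the 3×3 nilpotent shift.

After assembling e^{tJ} and conjugating by P, we get:

e^{tB} =
  [-t*exp(t) + exp(t), 0, t*exp(t)]
  [-t^2*exp(t)/2 - 2*t*exp(t), exp(t), t^2*exp(t)/2 + 3*t*exp(t)]
  [-t*exp(t), 0, t*exp(t) + exp(t)]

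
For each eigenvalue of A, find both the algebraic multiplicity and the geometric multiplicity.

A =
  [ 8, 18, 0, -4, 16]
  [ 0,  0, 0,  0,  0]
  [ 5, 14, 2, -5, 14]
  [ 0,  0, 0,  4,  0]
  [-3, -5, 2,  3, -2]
λ = 0: alg = 2, geom = 1; λ = 4: alg = 3, geom = 2

Step 1 — factor the characteristic polynomial to read off the algebraic multiplicities:
  χ_A(x) = x^2*(x - 4)^3

Step 2 — compute geometric multiplicities via the rank-nullity identity g(λ) = n − rank(A − λI):
  rank(A − (0)·I) = 4, so dim ker(A − (0)·I) = n − 4 = 1
  rank(A − (4)·I) = 3, so dim ker(A − (4)·I) = n − 3 = 2

Summary:
  λ = 0: algebraic multiplicity = 2, geometric multiplicity = 1
  λ = 4: algebraic multiplicity = 3, geometric multiplicity = 2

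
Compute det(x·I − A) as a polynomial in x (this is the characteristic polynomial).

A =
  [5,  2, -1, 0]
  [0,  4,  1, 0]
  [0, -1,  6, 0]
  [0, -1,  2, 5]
x^4 - 20*x^3 + 150*x^2 - 500*x + 625

Expanding det(x·I − A) (e.g. by cofactor expansion or by noting that A is similar to its Jordan form J, which has the same characteristic polynomial as A) gives
  χ_A(x) = x^4 - 20*x^3 + 150*x^2 - 500*x + 625
which factors as (x - 5)^4. The eigenvalues (with algebraic multiplicities) are λ = 5 with multiplicity 4.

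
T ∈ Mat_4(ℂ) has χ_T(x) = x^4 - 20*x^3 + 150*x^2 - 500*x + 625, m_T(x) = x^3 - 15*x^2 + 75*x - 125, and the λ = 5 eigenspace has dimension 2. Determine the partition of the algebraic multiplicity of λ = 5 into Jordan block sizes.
Block sizes for λ = 5: [3, 1]

Step 1 — from the characteristic polynomial, algebraic multiplicity of λ = 5 is 4. From dim ker(T − (5)·I) = 2, there are exactly 2 Jordan blocks for λ = 5.
Step 2 — from the minimal polynomial, the factor (x − 5)^3 tells us the largest block for λ = 5 has size 3.
Step 3 — with total size 4, 2 blocks, and largest block 3, the block sizes (in nonincreasing order) are [3, 1].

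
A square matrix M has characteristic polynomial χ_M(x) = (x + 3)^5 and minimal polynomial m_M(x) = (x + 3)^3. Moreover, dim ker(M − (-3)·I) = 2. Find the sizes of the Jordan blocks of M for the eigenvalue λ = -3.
Block sizes for λ = -3: [3, 2]

Step 1 — from the characteristic polynomial, algebraic multiplicity of λ = -3 is 5. From dim ker(M − (-3)·I) = 2, there are exactly 2 Jordan blocks for λ = -3.
Step 2 — from the minimal polynomial, the factor (x + 3)^3 tells us the largest block for λ = -3 has size 3.
Step 3 — with total size 5, 2 blocks, and largest block 3, the block sizes (in nonincreasing order) are [3, 2].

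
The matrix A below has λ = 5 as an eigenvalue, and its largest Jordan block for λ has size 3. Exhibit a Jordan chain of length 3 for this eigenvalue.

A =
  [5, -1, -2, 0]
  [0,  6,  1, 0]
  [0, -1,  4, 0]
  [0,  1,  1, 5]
A Jordan chain for λ = 5 of length 3:
v_1 = (1, 0, 0, 0)ᵀ
v_2 = (-1, 1, -1, 1)ᵀ
v_3 = (0, 1, 0, 0)ᵀ

Let N = A − (5)·I. We want v_3 with N^3 v_3 = 0 but N^2 v_3 ≠ 0; then v_{j-1} := N · v_j for j = 3, …, 2.

Pick v_3 = (0, 1, 0, 0)ᵀ.
Then v_2 = N · v_3 = (-1, 1, -1, 1)ᵀ.
Then v_1 = N · v_2 = (1, 0, 0, 0)ᵀ.

Sanity check: (A − (5)·I) v_1 = (0, 0, 0, 0)ᵀ = 0. ✓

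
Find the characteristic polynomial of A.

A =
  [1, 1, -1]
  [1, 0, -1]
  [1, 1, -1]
x^3

Expanding det(x·I − A) (e.g. by cofactor expansion or by noting that A is similar to its Jordan form J, which has the same characteristic polynomial as A) gives
  χ_A(x) = x^3
which factors as x^3. The eigenvalues (with algebraic multiplicities) are λ = 0 with multiplicity 3.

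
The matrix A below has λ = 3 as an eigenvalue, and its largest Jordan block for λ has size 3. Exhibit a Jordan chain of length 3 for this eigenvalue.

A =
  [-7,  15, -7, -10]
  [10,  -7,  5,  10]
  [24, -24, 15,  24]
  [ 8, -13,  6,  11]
A Jordan chain for λ = 3 of length 3:
v_1 = (2, 0, 0, -2)ᵀ
v_2 = (-10, 10, 24, 8)ᵀ
v_3 = (1, 0, 0, 0)ᵀ

Let N = A − (3)·I. We want v_3 with N^3 v_3 = 0 but N^2 v_3 ≠ 0; then v_{j-1} := N · v_j for j = 3, …, 2.

Pick v_3 = (1, 0, 0, 0)ᵀ.
Then v_2 = N · v_3 = (-10, 10, 24, 8)ᵀ.
Then v_1 = N · v_2 = (2, 0, 0, -2)ᵀ.

Sanity check: (A − (3)·I) v_1 = (0, 0, 0, 0)ᵀ = 0. ✓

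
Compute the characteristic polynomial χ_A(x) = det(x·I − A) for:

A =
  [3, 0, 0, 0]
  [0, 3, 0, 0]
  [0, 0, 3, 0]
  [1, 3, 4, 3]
x^4 - 12*x^3 + 54*x^2 - 108*x + 81

Expanding det(x·I − A) (e.g. by cofactor expansion or by noting that A is similar to its Jordan form J, which has the same characteristic polynomial as A) gives
  χ_A(x) = x^4 - 12*x^3 + 54*x^2 - 108*x + 81
which factors as (x - 3)^4. The eigenvalues (with algebraic multiplicities) are λ = 3 with multiplicity 4.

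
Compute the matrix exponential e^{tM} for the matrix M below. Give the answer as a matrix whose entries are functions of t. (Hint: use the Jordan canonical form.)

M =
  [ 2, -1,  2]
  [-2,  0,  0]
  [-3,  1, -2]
e^{tM} =
  [2*t + 1, -t, 2*t]
  [-2*t^2 - 2*t, t^2 + 1, -2*t^2]
  [-t^2 - 3*t, t^2/2 + t, -t^2 - 2*t + 1]

Strategy: write M = P · J · P⁻¹ where J is a Jordan canonical form, so e^{tM} = P · e^{tJ} · P⁻¹, and e^{tJ} can be computed block-by-block.

M has Jordan form
J =
  [0, 1, 0]
  [0, 0, 1]
  [0, 0, 0]
(up to reordering of blocks).

Per-block formulas:
  For a 3×3 Jordan block J_3(0): exp(t · J_3(0)) = e^(0t)·(I + t·N + (t^2/2)·N^2), where N is the 3×3 nilpotent shift.

After assembling e^{tJ} and conjugating by P, we get:

e^{tM} =
  [2*t + 1, -t, 2*t]
  [-2*t^2 - 2*t, t^2 + 1, -2*t^2]
  [-t^2 - 3*t, t^2/2 + t, -t^2 - 2*t + 1]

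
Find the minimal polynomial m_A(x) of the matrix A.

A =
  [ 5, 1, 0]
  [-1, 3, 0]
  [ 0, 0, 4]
x^2 - 8*x + 16

The characteristic polynomial is χ_A(x) = (x - 4)^3, so the eigenvalues are known. The minimal polynomial is
  m_A(x) = Π_λ (x − λ)^{k_λ}
where k_λ is the size of the *largest* Jordan block for λ (equivalently, the smallest k with (A − λI)^k v = 0 for every generalised eigenvector v of λ).

  λ = 4: largest Jordan block has size 2, contributing (x − 4)^2

So m_A(x) = (x - 4)^2 = x^2 - 8*x + 16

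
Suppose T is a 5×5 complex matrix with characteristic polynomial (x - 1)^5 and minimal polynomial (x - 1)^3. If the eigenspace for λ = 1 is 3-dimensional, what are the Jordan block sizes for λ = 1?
Block sizes for λ = 1: [3, 1, 1]

Step 1 — from the characteristic polynomial, algebraic multiplicity of λ = 1 is 5. From dim ker(T − (1)·I) = 3, there are exactly 3 Jordan blocks for λ = 1.
Step 2 — from the minimal polynomial, the factor (x − 1)^3 tells us the largest block for λ = 1 has size 3.
Step 3 — with total size 5, 3 blocks, and largest block 3, the block sizes (in nonincreasing order) are [3, 1, 1].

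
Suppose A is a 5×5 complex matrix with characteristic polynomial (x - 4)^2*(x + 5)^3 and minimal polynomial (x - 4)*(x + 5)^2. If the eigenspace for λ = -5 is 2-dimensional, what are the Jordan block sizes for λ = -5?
Block sizes for λ = -5: [2, 1]

Step 1 — from the characteristic polynomial, algebraic multiplicity of λ = -5 is 3. From dim ker(A − (-5)·I) = 2, there are exactly 2 Jordan blocks for λ = -5.
Step 2 — from the minimal polynomial, the factor (x + 5)^2 tells us the largest block for λ = -5 has size 2.
Step 3 — with total size 3, 2 blocks, and largest block 2, the block sizes (in nonincreasing order) are [2, 1].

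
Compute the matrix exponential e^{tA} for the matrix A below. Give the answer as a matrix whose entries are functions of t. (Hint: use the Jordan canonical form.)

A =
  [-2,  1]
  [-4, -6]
e^{tA} =
  [2*t*exp(-4*t) + exp(-4*t), t*exp(-4*t)]
  [-4*t*exp(-4*t), -2*t*exp(-4*t) + exp(-4*t)]

Strategy: write A = P · J · P⁻¹ where J is a Jordan canonical form, so e^{tA} = P · e^{tJ} · P⁻¹, and e^{tJ} can be computed block-by-block.

A has Jordan form
J =
  [-4,  1]
  [ 0, -4]
(up to reordering of blocks).

Per-block formulas:
  For a 2×2 Jordan block J_2(-4): exp(t · J_2(-4)) = e^(-4t)·(I + t·N), where N is the 2×2 nilpotent shift.

After assembling e^{tJ} and conjugating by P, we get:

e^{tA} =
  [2*t*exp(-4*t) + exp(-4*t), t*exp(-4*t)]
  [-4*t*exp(-4*t), -2*t*exp(-4*t) + exp(-4*t)]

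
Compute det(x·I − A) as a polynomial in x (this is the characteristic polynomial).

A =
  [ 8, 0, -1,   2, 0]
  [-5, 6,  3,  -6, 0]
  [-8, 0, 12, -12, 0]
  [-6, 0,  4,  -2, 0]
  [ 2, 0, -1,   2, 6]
x^5 - 30*x^4 + 360*x^3 - 2160*x^2 + 6480*x - 7776

Expanding det(x·I − A) (e.g. by cofactor expansion or by noting that A is similar to its Jordan form J, which has the same characteristic polynomial as A) gives
  χ_A(x) = x^5 - 30*x^4 + 360*x^3 - 2160*x^2 + 6480*x - 7776
which factors as (x - 6)^5. The eigenvalues (with algebraic multiplicities) are λ = 6 with multiplicity 5.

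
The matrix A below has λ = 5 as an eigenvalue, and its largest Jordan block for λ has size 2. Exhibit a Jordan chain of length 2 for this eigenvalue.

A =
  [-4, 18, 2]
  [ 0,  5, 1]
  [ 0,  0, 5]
A Jordan chain for λ = 5 of length 2:
v_1 = (2, 1, 0)ᵀ
v_2 = (0, 0, 1)ᵀ

Let N = A − (5)·I. We want v_2 with N^2 v_2 = 0 but N^1 v_2 ≠ 0; then v_{j-1} := N · v_j for j = 2, …, 2.

Pick v_2 = (0, 0, 1)ᵀ.
Then v_1 = N · v_2 = (2, 1, 0)ᵀ.

Sanity check: (A − (5)·I) v_1 = (0, 0, 0)ᵀ = 0. ✓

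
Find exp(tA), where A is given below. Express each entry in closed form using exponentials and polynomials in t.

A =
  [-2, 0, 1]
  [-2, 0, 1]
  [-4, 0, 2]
e^{tA} =
  [1 - 2*t, 0, t]
  [-2*t, 1, t]
  [-4*t, 0, 2*t + 1]

Strategy: write A = P · J · P⁻¹ where J is a Jordan canonical form, so e^{tA} = P · e^{tJ} · P⁻¹, and e^{tJ} can be computed block-by-block.

A has Jordan form
J =
  [0, 1, 0]
  [0, 0, 0]
  [0, 0, 0]
(up to reordering of blocks).

Per-block formulas:
  For a 1×1 block at λ = 0: exp(t · [0]) = [e^(0t)].
  For a 2×2 Jordan block J_2(0): exp(t · J_2(0)) = e^(0t)·(I + t·N), where N is the 2×2 nilpotent shift.

After assembling e^{tJ} and conjugating by P, we get:

e^{tA} =
  [1 - 2*t, 0, t]
  [-2*t, 1, t]
  [-4*t, 0, 2*t + 1]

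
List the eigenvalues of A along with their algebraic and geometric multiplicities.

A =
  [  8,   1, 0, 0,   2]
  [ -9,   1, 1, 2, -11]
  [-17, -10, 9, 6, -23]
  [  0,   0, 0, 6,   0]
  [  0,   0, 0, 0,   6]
λ = 6: alg = 5, geom = 3

Step 1 — factor the characteristic polynomial to read off the algebraic multiplicities:
  χ_A(x) = (x - 6)^5

Step 2 — compute geometric multiplicities via the rank-nullity identity g(λ) = n − rank(A − λI):
  rank(A − (6)·I) = 2, so dim ker(A − (6)·I) = n − 2 = 3

Summary:
  λ = 6: algebraic multiplicity = 5, geometric multiplicity = 3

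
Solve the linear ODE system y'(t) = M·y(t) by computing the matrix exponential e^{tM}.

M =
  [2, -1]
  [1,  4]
e^{tM} =
  [-t*exp(3*t) + exp(3*t), -t*exp(3*t)]
  [t*exp(3*t), t*exp(3*t) + exp(3*t)]

Strategy: write M = P · J · P⁻¹ where J is a Jordan canonical form, so e^{tM} = P · e^{tJ} · P⁻¹, and e^{tJ} can be computed block-by-block.

M has Jordan form
J =
  [3, 1]
  [0, 3]
(up to reordering of blocks).

Per-block formulas:
  For a 2×2 Jordan block J_2(3): exp(t · J_2(3)) = e^(3t)·(I + t·N), where N is the 2×2 nilpotent shift.

After assembling e^{tJ} and conjugating by P, we get:

e^{tM} =
  [-t*exp(3*t) + exp(3*t), -t*exp(3*t)]
  [t*exp(3*t), t*exp(3*t) + exp(3*t)]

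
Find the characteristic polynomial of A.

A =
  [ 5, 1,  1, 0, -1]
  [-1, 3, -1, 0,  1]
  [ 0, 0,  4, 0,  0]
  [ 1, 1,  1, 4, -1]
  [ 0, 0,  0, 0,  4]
x^5 - 20*x^4 + 160*x^3 - 640*x^2 + 1280*x - 1024

Expanding det(x·I − A) (e.g. by cofactor expansion or by noting that A is similar to its Jordan form J, which has the same characteristic polynomial as A) gives
  χ_A(x) = x^5 - 20*x^4 + 160*x^3 - 640*x^2 + 1280*x - 1024
which factors as (x - 4)^5. The eigenvalues (with algebraic multiplicities) are λ = 4 with multiplicity 5.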